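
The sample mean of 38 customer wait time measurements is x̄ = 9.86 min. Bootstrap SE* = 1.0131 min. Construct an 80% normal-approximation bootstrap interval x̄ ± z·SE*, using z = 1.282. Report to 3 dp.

(8.561, 11.159)

Margin = 1.282 × 1.0131 = 1.2988
Interval: 9.86 ± 1.2988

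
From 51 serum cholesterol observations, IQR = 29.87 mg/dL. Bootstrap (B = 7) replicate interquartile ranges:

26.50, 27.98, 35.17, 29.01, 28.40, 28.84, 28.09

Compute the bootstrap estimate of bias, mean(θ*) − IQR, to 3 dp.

bias = −0.729

mean(θ*) = (26.50 + 27.98 + 35.17 + 29.01 + 28.40 + 28.84 + 28.09) / 7 = 29.1414
bias = 29.1414 − 29.87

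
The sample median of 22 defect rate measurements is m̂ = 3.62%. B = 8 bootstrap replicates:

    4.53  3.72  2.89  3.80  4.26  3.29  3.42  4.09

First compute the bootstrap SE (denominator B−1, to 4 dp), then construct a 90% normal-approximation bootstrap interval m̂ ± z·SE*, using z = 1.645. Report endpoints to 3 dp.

Mean of replicates = 3.7500; sum of squared deviations = 2.0476; SE* = √(2.0476/7) = 0.5408
Margin = 1.645 × 0.5408 = 0.8896
Interval: 3.62 ± 0.8896

(2.730, 4.510)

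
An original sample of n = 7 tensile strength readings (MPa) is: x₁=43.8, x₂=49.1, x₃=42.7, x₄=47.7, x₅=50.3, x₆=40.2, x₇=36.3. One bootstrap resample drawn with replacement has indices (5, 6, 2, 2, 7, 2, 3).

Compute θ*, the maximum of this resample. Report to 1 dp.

θ* = 50.3

Resample values: 50.3, 40.2, 49.1, 49.1, 36.3, 49.1, 42.7.
Maximum = 50.3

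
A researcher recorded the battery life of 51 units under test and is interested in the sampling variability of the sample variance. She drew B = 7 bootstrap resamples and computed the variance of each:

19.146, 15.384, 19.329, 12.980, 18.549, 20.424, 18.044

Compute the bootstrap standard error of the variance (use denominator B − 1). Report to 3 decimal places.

SE* = 2.603

Bootstrap SE is the standard deviation of the 7 replicate variances.
Mean of replicates: (19.146 + 15.384 + 19.329 + 12.980 + 18.549 + 20.424 + 18.044) / 7 = 123.8560 / 7 = 17.6937
Sum of squared deviations: (+1.4523)² + (−2.3097)² + (+1.6353)² + (−4.7137)² + (+0.8553)² + (+2.7303)² + (+0.3503)² = 40.6458
Variance = 40.6458 / 6 = 6.7743
SE* = √6.7743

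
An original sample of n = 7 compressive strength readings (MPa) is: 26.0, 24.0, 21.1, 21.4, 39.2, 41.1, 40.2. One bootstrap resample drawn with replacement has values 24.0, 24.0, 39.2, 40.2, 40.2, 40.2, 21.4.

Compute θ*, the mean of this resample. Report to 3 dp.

Mean = (24.0 + 24.0 + 39.2 + 40.2 + 40.2 + 40.2 + 21.4) / 7 = 229.20 / 7 = 32.743

θ* = 32.743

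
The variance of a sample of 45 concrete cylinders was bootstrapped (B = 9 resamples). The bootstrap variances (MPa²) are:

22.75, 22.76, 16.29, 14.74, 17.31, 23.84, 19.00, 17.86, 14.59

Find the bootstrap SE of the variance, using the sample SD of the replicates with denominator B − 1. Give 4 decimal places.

SE* = 3.5415

Bootstrap SE is the standard deviation of the 9 replicate variances.
Mean of replicates: (22.75 + 22.76 + 16.29 + 14.74 + 17.31 + 23.84 + 19.00 + 17.86 + 14.59) / 9 = 169.14000 / 9 = 18.79333
Sum of squared deviations: (+3.95667)² + (+3.96667)² + (−2.50333)² + (−4.05333)² + (−1.48333)² + (+5.04667)² + (+0.20667)² + (−0.93333)² + (−4.20333)² = 100.33680
Variance = 100.33680 / 8 = 12.54210
SE* = √12.54210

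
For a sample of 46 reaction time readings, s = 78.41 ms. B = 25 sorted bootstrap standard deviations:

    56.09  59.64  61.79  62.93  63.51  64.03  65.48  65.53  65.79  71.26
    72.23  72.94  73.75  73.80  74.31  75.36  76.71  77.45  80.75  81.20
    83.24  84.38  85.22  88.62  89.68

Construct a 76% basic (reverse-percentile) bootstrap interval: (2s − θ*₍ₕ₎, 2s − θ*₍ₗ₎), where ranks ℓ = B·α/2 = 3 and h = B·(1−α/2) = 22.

(72.44, 95.03)

Percentile endpoints at ranks 3 and 22: θ*₍3₎ = 61.79, θ*₍22₎ = 84.38.
Basic interval reflects these around s:
  lower = 2 × 78.41 − 84.38 = 72.44
  upper = 2 × 78.41 − 61.79 = 95.03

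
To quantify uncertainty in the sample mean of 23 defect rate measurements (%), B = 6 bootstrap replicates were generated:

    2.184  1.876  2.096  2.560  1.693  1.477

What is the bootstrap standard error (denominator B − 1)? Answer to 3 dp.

SE* = 0.384

Bootstrap SE is the standard deviation of the 6 replicate means.
Mean of replicates: (2.184 + 1.876 + 2.096 + 2.560 + 1.693 + 1.477) / 6 = 11.8860 / 6 = 1.9810
Sum of squared deviations: (+0.2030)² + (−0.1050)² + (+0.1150)² + (+0.5790)² + (−0.2880)² + (−0.5040)² = 0.7377
Variance = 0.7377 / 5 = 0.1475
SE* = √0.1475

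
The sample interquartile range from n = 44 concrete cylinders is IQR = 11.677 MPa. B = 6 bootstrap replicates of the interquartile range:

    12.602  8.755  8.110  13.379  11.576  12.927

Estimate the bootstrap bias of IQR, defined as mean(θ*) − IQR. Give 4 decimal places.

mean(θ*) = (12.602 + 8.755 + 8.110 + 13.379 + 11.576 + 12.927) / 6 = 11.22483
bias = 11.22483 − 11.677

bias = −0.4522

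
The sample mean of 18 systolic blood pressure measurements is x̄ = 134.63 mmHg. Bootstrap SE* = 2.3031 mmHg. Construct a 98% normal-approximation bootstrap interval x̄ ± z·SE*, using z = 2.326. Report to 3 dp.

(129.273, 139.987)

Margin = 2.326 × 2.3031 = 5.3570
Interval: 134.63 ± 5.3570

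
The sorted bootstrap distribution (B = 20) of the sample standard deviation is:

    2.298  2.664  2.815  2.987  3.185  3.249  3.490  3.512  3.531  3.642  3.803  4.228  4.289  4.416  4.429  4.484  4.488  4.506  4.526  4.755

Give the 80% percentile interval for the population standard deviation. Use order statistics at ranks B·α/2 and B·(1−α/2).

(2.664, 4.506)

α = 0.20; lower rank = 20 × 0.100 = 2; upper rank = 20 × 0.900 = 18.
The 2nd smallest replicate is 2.664; the 18th is 4.506.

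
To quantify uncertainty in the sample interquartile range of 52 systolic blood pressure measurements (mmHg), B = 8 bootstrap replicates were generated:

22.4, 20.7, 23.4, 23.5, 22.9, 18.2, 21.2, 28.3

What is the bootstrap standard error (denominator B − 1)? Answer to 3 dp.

SE* = 2.903

Bootstrap SE is the standard deviation of the 8 replicate interquartile ranges.
Mean of replicates: (22.4 + 20.7 + 23.4 + 23.5 + 22.9 + 18.2 + 21.2 + 28.3) / 8 = 180.6000 / 8 = 22.5750
Sum of squared deviations: (−0.1750)² + (−1.8750)² + (+0.8250)² + (+0.9250)² + (+0.3250)² + (−4.3750)² + (−1.3750)² + (+5.7250)² = 58.9950
Variance = 58.9950 / 7 = 8.4279
SE* = √8.4279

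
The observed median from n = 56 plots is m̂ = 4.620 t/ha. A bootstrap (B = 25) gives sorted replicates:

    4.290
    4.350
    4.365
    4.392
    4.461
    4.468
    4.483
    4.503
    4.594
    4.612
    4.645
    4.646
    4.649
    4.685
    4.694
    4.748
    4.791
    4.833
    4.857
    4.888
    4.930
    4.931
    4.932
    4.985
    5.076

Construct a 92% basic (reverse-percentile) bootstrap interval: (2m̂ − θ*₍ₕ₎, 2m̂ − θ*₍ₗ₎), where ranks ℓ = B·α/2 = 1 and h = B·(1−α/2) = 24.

Percentile endpoints at ranks 1 and 24: θ*₍1₎ = 4.290, θ*₍24₎ = 4.985.
Basic interval reflects these around m̂:
  lower = 2 × 4.620 − 4.985 = 4.255
  upper = 2 × 4.620 − 4.290 = 4.950

(4.255, 4.950)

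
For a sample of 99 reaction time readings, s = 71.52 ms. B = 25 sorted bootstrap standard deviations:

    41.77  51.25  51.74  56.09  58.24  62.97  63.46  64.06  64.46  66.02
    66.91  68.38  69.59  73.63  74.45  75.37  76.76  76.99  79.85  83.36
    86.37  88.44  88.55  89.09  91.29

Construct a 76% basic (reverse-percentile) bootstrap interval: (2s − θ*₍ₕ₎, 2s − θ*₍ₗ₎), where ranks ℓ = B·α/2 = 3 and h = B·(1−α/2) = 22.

(54.60, 91.30)

Percentile endpoints at ranks 3 and 22: θ*₍3₎ = 51.74, θ*₍22₎ = 88.44.
Basic interval reflects these around s:
  lower = 2 × 71.52 − 88.44 = 54.60
  upper = 2 × 71.52 − 51.74 = 91.30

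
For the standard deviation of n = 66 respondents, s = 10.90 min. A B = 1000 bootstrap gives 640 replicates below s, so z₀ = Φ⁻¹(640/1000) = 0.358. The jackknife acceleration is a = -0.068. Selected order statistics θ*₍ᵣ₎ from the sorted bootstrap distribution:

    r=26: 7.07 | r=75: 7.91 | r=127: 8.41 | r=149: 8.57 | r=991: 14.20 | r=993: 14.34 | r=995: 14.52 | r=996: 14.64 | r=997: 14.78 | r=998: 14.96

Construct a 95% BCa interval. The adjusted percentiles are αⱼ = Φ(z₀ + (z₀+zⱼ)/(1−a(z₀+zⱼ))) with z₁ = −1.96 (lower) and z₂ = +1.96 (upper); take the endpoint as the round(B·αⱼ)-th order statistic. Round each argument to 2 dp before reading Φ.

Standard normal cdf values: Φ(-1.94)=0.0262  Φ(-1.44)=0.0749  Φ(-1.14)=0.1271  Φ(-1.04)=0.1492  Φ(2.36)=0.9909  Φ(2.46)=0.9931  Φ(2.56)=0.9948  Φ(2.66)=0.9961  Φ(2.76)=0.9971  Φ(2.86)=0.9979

(7.91, 14.20)

Lower: z₀ + z₁ = 0.358 + (-1.960) = -1.602; 1 − a(z₀+z₁) = 1 − (-0.068)(-1.602) = 0.8911; argument = 0.358 + (-1.602)/0.8911 = -1.4399 → -1.44.
α₁ = Φ(-1.44) = 0.0749; rank = round(1000 × 0.0749) = 75; θ*₍75₎ = 7.91.
Upper: z₀ + z₂ = 2.318; 1 − a(z₀+z₂) = 1.1576; argument = 2.3604 → 2.36; α₂ = 0.9909; rank = 991; θ*₍991₎ = 14.20.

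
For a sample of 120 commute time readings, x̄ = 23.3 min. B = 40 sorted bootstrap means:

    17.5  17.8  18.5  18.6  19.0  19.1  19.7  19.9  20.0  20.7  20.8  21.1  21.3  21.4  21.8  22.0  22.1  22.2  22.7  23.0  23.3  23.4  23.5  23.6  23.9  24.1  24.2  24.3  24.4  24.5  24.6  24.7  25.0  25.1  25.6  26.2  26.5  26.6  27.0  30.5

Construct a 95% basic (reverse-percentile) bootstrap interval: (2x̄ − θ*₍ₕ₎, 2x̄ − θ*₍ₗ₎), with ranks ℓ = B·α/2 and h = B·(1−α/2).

Percentile endpoints at ranks 1 and 39: θ*₍1₎ = 17.5, θ*₍39₎ = 27.0.
Basic interval reflects these around x̄:
  lower = 2 × 23.3 − 27.0 = 19.6
  upper = 2 × 23.3 − 17.5 = 29.1

(19.6, 29.1)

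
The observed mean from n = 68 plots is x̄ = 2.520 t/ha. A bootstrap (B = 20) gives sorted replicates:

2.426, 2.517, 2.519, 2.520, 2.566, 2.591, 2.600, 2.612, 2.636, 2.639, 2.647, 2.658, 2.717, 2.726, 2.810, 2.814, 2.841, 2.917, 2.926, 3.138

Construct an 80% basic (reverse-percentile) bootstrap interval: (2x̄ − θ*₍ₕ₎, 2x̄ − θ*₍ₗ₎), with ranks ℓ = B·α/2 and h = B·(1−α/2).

(2.123, 2.523)

Percentile endpoints at ranks 2 and 18: θ*₍2₎ = 2.517, θ*₍18₎ = 2.917.
Basic interval reflects these around x̄:
  lower = 2 × 2.520 − 2.917 = 2.123
  upper = 2 × 2.520 − 2.517 = 2.523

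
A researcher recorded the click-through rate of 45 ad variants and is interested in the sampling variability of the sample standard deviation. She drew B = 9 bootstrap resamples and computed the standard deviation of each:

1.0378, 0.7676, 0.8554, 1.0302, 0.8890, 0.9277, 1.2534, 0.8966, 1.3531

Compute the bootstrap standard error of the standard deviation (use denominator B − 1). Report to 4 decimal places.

SE* = 0.1918

Bootstrap SE is the standard deviation of the 9 replicate standard deviations.
Mean of replicates: (1.0378 + 0.7676 + 0.8554 + 1.0302 + 0.8890 + 0.9277 + 1.2534 + 0.8966 + 1.3531) / 9 = 9.01080 / 9 = 1.00120
Sum of squared deviations: (+0.03660)² + (−0.23360)² + (−0.14580)² + (+0.02900)² + (−0.11220)² + (−0.07350)² + (+0.25220)² + (−0.10460)² + (+0.35190)² = 0.29438
Variance = 0.29438 / 8 = 0.03680
SE* = √0.03680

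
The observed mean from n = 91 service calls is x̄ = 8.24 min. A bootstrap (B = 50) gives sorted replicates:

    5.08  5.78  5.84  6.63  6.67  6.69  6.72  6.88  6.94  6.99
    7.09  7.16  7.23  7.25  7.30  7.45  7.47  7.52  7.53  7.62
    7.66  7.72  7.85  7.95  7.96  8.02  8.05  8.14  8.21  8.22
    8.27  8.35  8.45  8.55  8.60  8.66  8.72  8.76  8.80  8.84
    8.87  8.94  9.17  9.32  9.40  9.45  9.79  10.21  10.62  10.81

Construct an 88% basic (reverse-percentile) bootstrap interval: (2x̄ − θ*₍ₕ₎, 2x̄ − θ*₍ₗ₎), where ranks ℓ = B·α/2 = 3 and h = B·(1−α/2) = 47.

(6.69, 10.64)

Percentile endpoints at ranks 3 and 47: θ*₍3₎ = 5.84, θ*₍47₎ = 9.79.
Basic interval reflects these around x̄:
  lower = 2 × 8.24 − 9.79 = 6.69
  upper = 2 × 8.24 − 5.84 = 10.64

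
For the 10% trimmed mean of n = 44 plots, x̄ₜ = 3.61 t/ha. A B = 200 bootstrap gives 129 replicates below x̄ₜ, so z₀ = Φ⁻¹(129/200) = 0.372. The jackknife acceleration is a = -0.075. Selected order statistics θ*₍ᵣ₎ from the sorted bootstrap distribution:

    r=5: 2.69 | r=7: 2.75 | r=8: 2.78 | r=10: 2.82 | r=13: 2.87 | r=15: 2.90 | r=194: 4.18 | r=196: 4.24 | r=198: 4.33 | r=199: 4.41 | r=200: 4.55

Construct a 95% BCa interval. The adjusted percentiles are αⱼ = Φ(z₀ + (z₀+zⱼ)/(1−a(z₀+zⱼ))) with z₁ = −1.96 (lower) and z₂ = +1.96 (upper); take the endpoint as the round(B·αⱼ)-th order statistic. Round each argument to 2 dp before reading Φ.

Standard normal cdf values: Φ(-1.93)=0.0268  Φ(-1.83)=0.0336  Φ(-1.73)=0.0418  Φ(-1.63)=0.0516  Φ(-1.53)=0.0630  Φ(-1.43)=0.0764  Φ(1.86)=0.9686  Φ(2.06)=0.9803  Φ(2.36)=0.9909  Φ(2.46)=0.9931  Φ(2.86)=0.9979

(2.90, 4.33)

Lower: z₀ + z₁ = 0.372 + (-1.960) = -1.588; 1 − a(z₀+z₁) = 1 − (-0.075)(-1.588) = 0.8809; argument = 0.372 + (-1.588)/0.8809 = -1.4307 → -1.43.
α₁ = Φ(-1.43) = 0.0764; rank = round(200 × 0.0764) = 15; θ*₍15₎ = 2.90.
Upper: z₀ + z₂ = 2.332; 1 − a(z₀+z₂) = 1.1749; argument = 2.3568 → 2.36; α₂ = 0.9909; rank = 198; θ*₍198₎ = 4.33.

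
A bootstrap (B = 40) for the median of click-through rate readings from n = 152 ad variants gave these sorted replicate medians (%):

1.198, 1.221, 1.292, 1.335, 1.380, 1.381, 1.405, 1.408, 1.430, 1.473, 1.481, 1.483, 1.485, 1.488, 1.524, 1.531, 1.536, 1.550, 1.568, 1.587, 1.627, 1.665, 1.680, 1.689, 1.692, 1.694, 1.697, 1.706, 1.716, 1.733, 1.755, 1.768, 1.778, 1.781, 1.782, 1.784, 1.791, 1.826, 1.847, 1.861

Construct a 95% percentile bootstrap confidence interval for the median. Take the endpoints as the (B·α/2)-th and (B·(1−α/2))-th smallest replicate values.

α = 0.05; lower rank = 40 × 0.025 = 1; upper rank = 40 × 0.975 = 39.
The 1st smallest replicate is 1.198; the 39th is 1.847.

(1.198, 1.847)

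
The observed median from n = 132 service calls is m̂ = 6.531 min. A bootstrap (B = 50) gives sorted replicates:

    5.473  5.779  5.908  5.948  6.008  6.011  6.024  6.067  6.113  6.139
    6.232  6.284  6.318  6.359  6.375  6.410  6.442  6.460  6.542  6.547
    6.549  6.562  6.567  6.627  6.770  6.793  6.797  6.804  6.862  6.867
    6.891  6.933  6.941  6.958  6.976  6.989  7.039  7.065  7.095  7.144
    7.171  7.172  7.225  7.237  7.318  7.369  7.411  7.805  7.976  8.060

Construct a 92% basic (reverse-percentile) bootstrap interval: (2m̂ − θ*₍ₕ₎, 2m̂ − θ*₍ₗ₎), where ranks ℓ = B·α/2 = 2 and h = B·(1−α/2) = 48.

Percentile endpoints at ranks 2 and 48: θ*₍2₎ = 5.779, θ*₍48₎ = 7.805.
Basic interval reflects these around m̂:
  lower = 2 × 6.531 − 7.805 = 5.257
  upper = 2 × 6.531 − 5.779 = 7.283

(5.257, 7.283)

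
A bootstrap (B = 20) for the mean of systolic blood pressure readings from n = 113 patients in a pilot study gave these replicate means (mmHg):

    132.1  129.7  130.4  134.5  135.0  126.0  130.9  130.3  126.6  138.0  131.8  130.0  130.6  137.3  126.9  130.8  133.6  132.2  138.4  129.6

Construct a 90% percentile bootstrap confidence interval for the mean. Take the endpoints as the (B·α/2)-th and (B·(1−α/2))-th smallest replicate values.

Sorted replicates: 126.0, 126.6, 126.9, 129.6, 129.7, 130.0, 130.3, 130.4, 130.6, 130.8, 130.9, 131.8, 132.1, 132.2, 133.6, 134.5, 135.0, 137.3, 138.0, 138.4
α = 0.10; lower rank = 20 × 0.050 = 1; upper rank = 20 × 0.950 = 19.
The 1st smallest replicate is 126.0; the 19th is 138.0.

(126.0, 138.0)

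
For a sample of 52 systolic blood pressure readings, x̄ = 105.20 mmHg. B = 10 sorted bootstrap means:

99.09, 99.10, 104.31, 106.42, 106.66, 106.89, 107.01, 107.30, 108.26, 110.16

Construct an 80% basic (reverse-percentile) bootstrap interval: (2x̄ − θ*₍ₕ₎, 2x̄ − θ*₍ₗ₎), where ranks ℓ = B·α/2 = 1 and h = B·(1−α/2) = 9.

Percentile endpoints at ranks 1 and 9: θ*₍1₎ = 99.09, θ*₍9₎ = 108.26.
Basic interval reflects these around x̄:
  lower = 2 × 105.20 − 108.26 = 102.14
  upper = 2 × 105.20 − 99.09 = 111.31

(102.14, 111.31)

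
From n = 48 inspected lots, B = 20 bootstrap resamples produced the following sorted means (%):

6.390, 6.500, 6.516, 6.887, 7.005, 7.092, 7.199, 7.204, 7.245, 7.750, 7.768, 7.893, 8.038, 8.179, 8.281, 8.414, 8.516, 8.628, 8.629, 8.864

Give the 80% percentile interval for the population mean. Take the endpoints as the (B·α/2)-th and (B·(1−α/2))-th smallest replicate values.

(6.500, 8.628)

α = 0.20; lower rank = 20 × 0.100 = 2; upper rank = 20 × 0.900 = 18.
The 2nd smallest replicate is 6.500; the 18th is 8.628.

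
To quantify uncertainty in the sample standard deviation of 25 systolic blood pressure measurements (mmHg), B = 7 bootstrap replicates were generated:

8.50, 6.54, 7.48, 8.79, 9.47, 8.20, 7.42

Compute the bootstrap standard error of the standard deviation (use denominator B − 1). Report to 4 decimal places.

SE* = 0.9824

Bootstrap SE is the standard deviation of the 7 replicate standard deviations.
Mean of replicates: (8.50 + 6.54 + 7.48 + 8.79 + 9.47 + 8.20 + 7.42) / 7 = 56.40000 / 7 = 8.05714
Sum of squared deviations: (+0.44286)² + (−1.51714)² + (−0.57714)² + (+0.73286)² + (+1.41286)² + (+0.14286)² + (−0.63714)² = 5.79054
Variance = 5.79054 / 6 = 0.96509
SE* = √0.96509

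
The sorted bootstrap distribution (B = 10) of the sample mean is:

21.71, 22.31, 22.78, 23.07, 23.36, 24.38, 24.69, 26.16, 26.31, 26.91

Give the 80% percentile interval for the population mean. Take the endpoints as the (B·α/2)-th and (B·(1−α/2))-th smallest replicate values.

(21.71, 26.31)

α = 0.20; lower rank = 10 × 0.100 = 1; upper rank = 10 × 0.900 = 9.
The 1st smallest replicate is 21.71; the 9th is 26.31.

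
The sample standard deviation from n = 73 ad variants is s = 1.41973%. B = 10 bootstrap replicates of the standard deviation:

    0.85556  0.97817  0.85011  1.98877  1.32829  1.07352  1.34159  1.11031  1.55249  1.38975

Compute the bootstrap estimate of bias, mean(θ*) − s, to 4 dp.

mean(θ*) = (0.85556 + 0.97817 + 0.85011 + 1.98877 + 1.32829 + 1.07352 + 1.34159 + 1.11031 + 1.55249 + 1.38975) / 10 = 1.24686
bias = 1.24686 − 1.41973

bias = −0.1729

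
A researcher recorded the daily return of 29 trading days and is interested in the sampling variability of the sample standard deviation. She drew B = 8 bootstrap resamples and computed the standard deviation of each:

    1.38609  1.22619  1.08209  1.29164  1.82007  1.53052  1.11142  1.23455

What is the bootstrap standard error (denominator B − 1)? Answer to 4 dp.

SE* = 0.2432

Bootstrap SE is the standard deviation of the 8 replicate standard deviations.
Mean of replicates: (1.38609 + 1.22619 + 1.08209 + 1.29164 + 1.82007 + 1.53052 + 1.11142 + 1.23455) / 8 = 10.682570 / 8 = 1.335321
Sum of squared deviations: (+0.050769)² + (−0.109131)² + (−0.253231)² + (−0.043681)² + (+0.484749)² + (+0.195199)² + (−0.223901)² + (−0.100771)² = 0.413892
Variance = 0.413892 / 7 = 0.059127
SE* = √0.059127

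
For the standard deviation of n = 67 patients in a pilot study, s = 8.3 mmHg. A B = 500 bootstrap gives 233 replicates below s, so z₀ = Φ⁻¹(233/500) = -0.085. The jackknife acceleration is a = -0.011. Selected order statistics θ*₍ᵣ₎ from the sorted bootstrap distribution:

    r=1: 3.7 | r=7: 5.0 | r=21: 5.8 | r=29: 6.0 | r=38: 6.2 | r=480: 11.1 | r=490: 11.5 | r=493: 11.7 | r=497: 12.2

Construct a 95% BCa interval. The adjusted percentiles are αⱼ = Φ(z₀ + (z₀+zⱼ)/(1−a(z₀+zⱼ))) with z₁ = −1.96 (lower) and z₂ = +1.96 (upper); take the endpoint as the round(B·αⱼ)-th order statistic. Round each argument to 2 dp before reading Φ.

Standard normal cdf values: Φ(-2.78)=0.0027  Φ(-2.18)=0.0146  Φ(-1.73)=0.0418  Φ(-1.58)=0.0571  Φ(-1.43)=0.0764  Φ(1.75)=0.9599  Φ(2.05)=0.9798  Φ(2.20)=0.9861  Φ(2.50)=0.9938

(5.0, 11.1)

Lower: z₀ + z₁ = -0.085 + (-1.960) = -2.045; 1 − a(z₀+z₁) = 1 − (-0.011)(-2.045) = 0.9775; argument = -0.085 + (-2.045)/0.9775 = -2.1771 → -2.18.
α₁ = Φ(-2.18) = 0.0146; rank = round(500 × 0.0146) = 7; θ*₍7₎ = 5.0.
Upper: z₀ + z₂ = 1.875; 1 − a(z₀+z₂) = 1.0206; argument = 1.7521 → 1.75; α₂ = 0.9599; rank = 480; θ*₍480₎ = 11.1.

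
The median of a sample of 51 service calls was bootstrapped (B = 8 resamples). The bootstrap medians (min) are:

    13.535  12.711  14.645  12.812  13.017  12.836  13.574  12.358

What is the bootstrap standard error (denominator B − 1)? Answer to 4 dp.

SE* = 0.7175

Bootstrap SE is the standard deviation of the 8 replicate medians.
Mean of replicates: (13.535 + 12.711 + 14.645 + 12.812 + 13.017 + 12.836 + 13.574 + 12.358) / 8 = 105.48800 / 8 = 13.18600
Sum of squared deviations: (+0.34900)² + (−0.47500)² + (+1.45900)² + (−0.37400)² + (−0.16900)² + (−0.35000)² + (+0.38800)² + (−0.82800)² = 3.60317
Variance = 3.60317 / 7 = 0.51474
SE* = √0.51474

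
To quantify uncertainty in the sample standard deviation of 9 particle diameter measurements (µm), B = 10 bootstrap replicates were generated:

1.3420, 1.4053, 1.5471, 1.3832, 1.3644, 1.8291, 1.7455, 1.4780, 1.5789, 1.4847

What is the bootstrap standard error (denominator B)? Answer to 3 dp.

Bootstrap SE is the standard deviation of the 10 replicate standard deviations.
Mean of replicates: (1.3420 + 1.4053 + 1.5471 + 1.3832 + 1.3644 + 1.8291 + 1.7455 + 1.4780 + 1.5789 + 1.4847) / 10 = 15.15820 / 10 = 1.51582
Sum of squared deviations: (−0.17382)² + (−0.11052)² + (+0.03128)² + (−0.13262)² + (−0.15142)² + (+0.31328)² + (+0.22968)² + (−0.03782)² + (+0.06308)² + (−0.03112)² = 0.24120
Variance = 0.24120 / 10 = 0.02412
SE* = √0.02412

SE* = 0.155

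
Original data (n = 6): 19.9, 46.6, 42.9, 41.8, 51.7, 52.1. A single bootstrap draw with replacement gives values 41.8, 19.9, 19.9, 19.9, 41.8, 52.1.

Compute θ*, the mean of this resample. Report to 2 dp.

θ* = 32.57

Mean = (41.8 + 19.9 + 19.9 + 19.9 + 41.8 + 52.1) / 6 = 195.40 / 6 = 32.57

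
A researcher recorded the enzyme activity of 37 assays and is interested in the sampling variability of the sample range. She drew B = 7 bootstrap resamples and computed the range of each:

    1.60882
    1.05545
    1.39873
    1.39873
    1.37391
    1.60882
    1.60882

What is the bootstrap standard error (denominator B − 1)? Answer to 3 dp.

SE* = 0.200

Bootstrap SE is the standard deviation of the 7 replicate ranges.
Mean of replicates: (1.60882 + 1.05545 + 1.39873 + 1.39873 + 1.37391 + 1.60882 + 1.60882) / 7 = 10.053280 / 7 = 1.436183
Sum of squared deviations: (+0.172637)² + (−0.380733)² + (−0.037453)² + (−0.037453)² + (−0.062273)² + (+0.172637)² + (+0.172637)² = 0.241052
Variance = 0.241052 / 6 = 0.040175
SE* = √0.040175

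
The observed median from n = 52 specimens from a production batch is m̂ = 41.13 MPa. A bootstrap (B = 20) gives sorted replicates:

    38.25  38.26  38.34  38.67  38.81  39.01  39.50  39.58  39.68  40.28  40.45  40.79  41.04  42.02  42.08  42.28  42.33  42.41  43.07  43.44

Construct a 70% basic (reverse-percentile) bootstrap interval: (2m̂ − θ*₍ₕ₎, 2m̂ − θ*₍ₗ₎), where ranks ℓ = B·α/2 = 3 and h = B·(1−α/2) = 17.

(39.93, 43.92)

Percentile endpoints at ranks 3 and 17: θ*₍3₎ = 38.34, θ*₍17₎ = 42.33.
Basic interval reflects these around m̂:
  lower = 2 × 41.13 − 42.33 = 39.93
  upper = 2 × 41.13 − 38.34 = 43.92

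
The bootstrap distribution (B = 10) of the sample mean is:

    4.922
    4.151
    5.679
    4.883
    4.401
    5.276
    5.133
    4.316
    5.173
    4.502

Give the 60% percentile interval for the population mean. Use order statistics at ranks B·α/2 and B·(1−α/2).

(4.316, 5.173)

Sorted replicates: 4.151, 4.316, 4.401, 4.502, 4.883, 4.922, 5.133, 5.173, 5.276, 5.679
α = 0.40; lower rank = 10 × 0.200 = 2; upper rank = 10 × 0.800 = 8.
The 2nd smallest replicate is 4.316; the 8th is 5.173.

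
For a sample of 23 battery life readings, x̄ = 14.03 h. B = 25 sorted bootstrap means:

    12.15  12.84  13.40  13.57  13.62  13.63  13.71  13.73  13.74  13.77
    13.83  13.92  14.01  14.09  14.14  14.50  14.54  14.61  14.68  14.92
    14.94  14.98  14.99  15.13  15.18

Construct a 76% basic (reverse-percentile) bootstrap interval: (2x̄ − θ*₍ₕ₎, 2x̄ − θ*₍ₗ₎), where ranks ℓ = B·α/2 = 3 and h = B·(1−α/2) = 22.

Percentile endpoints at ranks 3 and 22: θ*₍3₎ = 13.40, θ*₍22₎ = 14.98.
Basic interval reflects these around x̄:
  lower = 2 × 14.03 − 14.98 = 13.08
  upper = 2 × 14.03 − 13.40 = 14.66

(13.08, 14.66)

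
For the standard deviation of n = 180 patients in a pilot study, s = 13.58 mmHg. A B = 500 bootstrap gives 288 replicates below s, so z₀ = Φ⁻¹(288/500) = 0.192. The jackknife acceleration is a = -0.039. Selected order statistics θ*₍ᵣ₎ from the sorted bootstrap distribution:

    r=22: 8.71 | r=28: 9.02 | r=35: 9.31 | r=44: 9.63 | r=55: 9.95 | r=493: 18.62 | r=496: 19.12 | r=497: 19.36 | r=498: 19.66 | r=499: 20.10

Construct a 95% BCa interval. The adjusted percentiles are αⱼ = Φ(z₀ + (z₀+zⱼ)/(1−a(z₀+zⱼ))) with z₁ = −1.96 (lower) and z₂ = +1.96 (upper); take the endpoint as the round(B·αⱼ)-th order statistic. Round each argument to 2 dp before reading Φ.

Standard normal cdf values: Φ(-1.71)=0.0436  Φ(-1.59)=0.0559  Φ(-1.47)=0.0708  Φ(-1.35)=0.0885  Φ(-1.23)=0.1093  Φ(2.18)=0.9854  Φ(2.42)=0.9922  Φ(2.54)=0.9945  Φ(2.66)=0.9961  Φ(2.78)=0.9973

(8.71, 18.62)

Lower: z₀ + z₁ = 0.192 + (-1.960) = -1.768; 1 − a(z₀+z₁) = 1 − (-0.039)(-1.768) = 0.9310; argument = 0.192 + (-1.768)/0.9310 = -1.7069 → -1.71.
α₁ = Φ(-1.71) = 0.0436; rank = round(500 × 0.0436) = 22; θ*₍22₎ = 8.71.
Upper: z₀ + z₂ = 2.152; 1 − a(z₀+z₂) = 1.0839; argument = 2.1774 → 2.18; α₂ = 0.9854; rank = 493; θ*₍493₎ = 18.62.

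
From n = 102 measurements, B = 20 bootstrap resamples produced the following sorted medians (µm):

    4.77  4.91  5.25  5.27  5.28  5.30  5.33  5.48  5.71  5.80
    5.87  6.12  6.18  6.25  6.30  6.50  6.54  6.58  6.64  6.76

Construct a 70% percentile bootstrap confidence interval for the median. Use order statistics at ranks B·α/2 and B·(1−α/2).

α = 0.30; lower rank = 20 × 0.150 = 3; upper rank = 20 × 0.850 = 17.
The 3rd smallest replicate is 5.25; the 17th is 6.54.

(5.25, 6.54)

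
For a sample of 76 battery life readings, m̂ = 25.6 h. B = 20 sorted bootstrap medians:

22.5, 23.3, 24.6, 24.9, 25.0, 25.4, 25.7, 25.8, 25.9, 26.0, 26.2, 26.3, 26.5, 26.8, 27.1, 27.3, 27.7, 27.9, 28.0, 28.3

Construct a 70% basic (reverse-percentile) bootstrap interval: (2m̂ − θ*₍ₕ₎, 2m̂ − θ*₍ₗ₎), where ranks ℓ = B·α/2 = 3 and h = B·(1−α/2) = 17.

(23.5, 26.6)

Percentile endpoints at ranks 3 and 17: θ*₍3₎ = 24.6, θ*₍17₎ = 27.7.
Basic interval reflects these around m̂:
  lower = 2 × 25.6 − 27.7 = 23.5
  upper = 2 × 25.6 − 24.6 = 26.6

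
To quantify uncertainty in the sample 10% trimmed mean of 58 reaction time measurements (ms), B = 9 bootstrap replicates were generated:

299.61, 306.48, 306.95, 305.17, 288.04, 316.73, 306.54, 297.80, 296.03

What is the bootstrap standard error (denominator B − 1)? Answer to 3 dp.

Bootstrap SE is the standard deviation of the 9 replicate 10% trimmed means.
Mean of replicates: (299.61 + 306.48 + 306.95 + 305.17 + 288.04 + 316.73 + 306.54 + 297.80 + 296.03) / 9 = 2723.3500 / 9 = 302.5944
Sum of squared deviations: (−2.9844)² + (+3.8856)² + (+4.3556)² + (+2.5756)² + (−14.5544)² + (+14.1356)² + (+3.9456)² + (−4.7944)² + (−6.5644)² = 542.9006
Variance = 542.9006 / 8 = 67.8626
SE* = √67.8626

SE* = 8.238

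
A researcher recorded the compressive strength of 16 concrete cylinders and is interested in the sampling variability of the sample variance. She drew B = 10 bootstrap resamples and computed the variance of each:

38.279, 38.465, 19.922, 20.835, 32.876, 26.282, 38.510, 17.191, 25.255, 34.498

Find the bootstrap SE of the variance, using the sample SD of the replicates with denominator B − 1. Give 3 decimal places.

Bootstrap SE is the standard deviation of the 10 replicate variances.
Mean of replicates: (38.279 + 38.465 + 19.922 + 20.835 + 32.876 + 26.282 + 38.510 + 17.191 + 25.255 + 34.498) / 10 = 292.1130 / 10 = 29.2113
Sum of squared deviations: (+9.0677)² + (+9.2537)² + (−9.2893)² + (−8.3763)² + (+3.6647)² + (−2.9293)² + (+9.2987)² + (−12.0203)² + (−3.9563)² + (+5.2867)² = 620.8734
Variance = 620.8734 / 9 = 68.9859
SE* = √68.9859

SE* = 8.306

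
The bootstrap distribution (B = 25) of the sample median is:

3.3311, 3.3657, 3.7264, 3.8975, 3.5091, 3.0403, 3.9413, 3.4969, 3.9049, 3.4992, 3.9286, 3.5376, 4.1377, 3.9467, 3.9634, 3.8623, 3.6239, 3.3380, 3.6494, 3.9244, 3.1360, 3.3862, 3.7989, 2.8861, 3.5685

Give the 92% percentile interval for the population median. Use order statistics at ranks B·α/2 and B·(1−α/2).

Sorted replicates: 2.8861, 3.0403, 3.1360, 3.3311, 3.3380, 3.3657, 3.3862, 3.4969, 3.4992, 3.5091, 3.5376, 3.5685, 3.6239, 3.6494, 3.7264, 3.7989, 3.8623, 3.8975, 3.9049, 3.9244, 3.9286, 3.9413, 3.9467, 3.9634, 4.1377
α = 0.08; lower rank = 25 × 0.040 = 1; upper rank = 25 × 0.960 = 24.
The 1st smallest replicate is 2.8861; the 24th is 3.9634.

(2.8861, 3.9634)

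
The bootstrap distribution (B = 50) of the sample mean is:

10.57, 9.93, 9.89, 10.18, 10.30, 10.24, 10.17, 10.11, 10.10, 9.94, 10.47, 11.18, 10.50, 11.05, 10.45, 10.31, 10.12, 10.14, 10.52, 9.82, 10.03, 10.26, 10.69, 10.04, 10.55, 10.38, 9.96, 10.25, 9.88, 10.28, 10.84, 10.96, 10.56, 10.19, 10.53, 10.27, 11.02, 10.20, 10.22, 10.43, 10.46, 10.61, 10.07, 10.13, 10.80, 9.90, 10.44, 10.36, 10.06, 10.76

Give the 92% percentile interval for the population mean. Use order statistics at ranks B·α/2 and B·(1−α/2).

(9.88, 11.02)

Sorted replicates: 9.82, 9.88, 9.89, 9.90, 9.93, 9.94, 9.96, 10.03, 10.04, 10.06, 10.07, 10.10, 10.11, 10.12, 10.13, 10.14, 10.17, 10.18, 10.19, 10.20, 10.22, 10.24, 10.25, 10.26, 10.27, 10.28, 10.30, 10.31, 10.36, 10.38, 10.43, 10.44, 10.45, 10.46, 10.47, 10.50, 10.52, 10.53, 10.55, 10.56, 10.57, 10.61, 10.69, 10.76, 10.80, 10.84, 10.96, 11.02, 11.05, 11.18
α = 0.08; lower rank = 50 × 0.040 = 2; upper rank = 50 × 0.960 = 48.
The 2nd smallest replicate is 9.88; the 48th is 11.02.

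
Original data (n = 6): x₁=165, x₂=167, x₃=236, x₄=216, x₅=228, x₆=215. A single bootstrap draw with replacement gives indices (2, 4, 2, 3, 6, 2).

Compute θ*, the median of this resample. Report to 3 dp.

θ* = 191.000

Resample values: 167, 216, 167, 236, 215, 167.
Sorted: 167, 167, 167, 215, 216, 236
Median = average of the two middle values = 191.000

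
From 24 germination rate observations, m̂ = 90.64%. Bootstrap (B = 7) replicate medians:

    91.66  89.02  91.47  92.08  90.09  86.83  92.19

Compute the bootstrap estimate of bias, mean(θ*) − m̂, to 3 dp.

mean(θ*) = (91.66 + 89.02 + 91.47 + 92.08 + 90.09 + 86.83 + 92.19) / 7 = 90.4771
bias = 90.4771 − 90.64

bias = −0.163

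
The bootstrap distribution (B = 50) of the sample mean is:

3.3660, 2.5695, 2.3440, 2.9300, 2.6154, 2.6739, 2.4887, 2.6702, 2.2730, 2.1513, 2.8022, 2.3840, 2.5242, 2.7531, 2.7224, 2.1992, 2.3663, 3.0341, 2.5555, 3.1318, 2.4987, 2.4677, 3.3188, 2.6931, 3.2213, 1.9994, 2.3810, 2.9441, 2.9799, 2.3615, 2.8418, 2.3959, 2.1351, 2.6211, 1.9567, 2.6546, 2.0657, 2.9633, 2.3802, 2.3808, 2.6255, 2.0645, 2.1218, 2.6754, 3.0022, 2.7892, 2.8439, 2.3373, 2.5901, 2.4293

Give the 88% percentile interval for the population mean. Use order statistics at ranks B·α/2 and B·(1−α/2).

(2.0645, 3.1318)

Sorted replicates: 1.9567, 1.9994, 2.0645, 2.0657, 2.1218, 2.1351, 2.1513, 2.1992, 2.2730, 2.3373, 2.3440, 2.3615, 2.3663, 2.3802, 2.3808, 2.3810, 2.3840, 2.3959, 2.4293, 2.4677, 2.4887, 2.4987, 2.5242, 2.5555, 2.5695, 2.5901, 2.6154, 2.6211, 2.6255, 2.6546, 2.6702, 2.6739, 2.6754, 2.6931, 2.7224, 2.7531, 2.7892, 2.8022, 2.8418, 2.8439, 2.9300, 2.9441, 2.9633, 2.9799, 3.0022, 3.0341, 3.1318, 3.2213, 3.3188, 3.3660
α = 0.12; lower rank = 50 × 0.060 = 3; upper rank = 50 × 0.940 = 47.
The 3rd smallest replicate is 2.0645; the 47th is 3.1318.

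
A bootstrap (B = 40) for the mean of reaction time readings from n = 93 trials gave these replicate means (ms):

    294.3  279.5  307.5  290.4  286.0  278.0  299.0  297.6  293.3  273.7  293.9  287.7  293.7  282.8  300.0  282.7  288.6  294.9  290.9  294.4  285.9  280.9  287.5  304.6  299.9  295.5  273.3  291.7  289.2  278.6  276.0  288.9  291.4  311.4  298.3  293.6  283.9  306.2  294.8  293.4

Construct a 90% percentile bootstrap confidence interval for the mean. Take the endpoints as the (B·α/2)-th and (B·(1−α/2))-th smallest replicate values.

Sorted replicates: 273.3, 273.7, 276.0, 278.0, 278.6, 279.5, 280.9, 282.7, 282.8, 283.9, 285.9, 286.0, 287.5, 287.7, 288.6, 288.9, 289.2, 290.4, 290.9, 291.4, 291.7, 293.3, 293.4, 293.6, 293.7, 293.9, 294.3, 294.4, 294.8, 294.9, 295.5, 297.6, 298.3, 299.0, 299.9, 300.0, 304.6, 306.2, 307.5, 311.4
α = 0.10; lower rank = 40 × 0.050 = 2; upper rank = 40 × 0.950 = 38.
The 2nd smallest replicate is 273.7; the 38th is 306.2.

(273.7, 306.2)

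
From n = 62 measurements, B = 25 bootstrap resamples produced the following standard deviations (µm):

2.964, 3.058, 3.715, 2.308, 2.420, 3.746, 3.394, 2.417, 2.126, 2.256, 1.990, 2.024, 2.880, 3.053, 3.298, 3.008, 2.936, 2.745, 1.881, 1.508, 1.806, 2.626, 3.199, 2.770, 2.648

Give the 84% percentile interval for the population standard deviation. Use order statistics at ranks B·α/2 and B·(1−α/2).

(1.806, 3.394)

Sorted replicates: 1.508, 1.806, 1.881, 1.990, 2.024, 2.126, 2.256, 2.308, 2.417, 2.420, 2.626, 2.648, 2.745, 2.770, 2.880, 2.936, 2.964, 3.008, 3.053, 3.058, 3.199, 3.298, 3.394, 3.715, 3.746
α = 0.16; lower rank = 25 × 0.080 = 2; upper rank = 25 × 0.920 = 23.
The 2nd smallest replicate is 1.806; the 23rd is 3.394.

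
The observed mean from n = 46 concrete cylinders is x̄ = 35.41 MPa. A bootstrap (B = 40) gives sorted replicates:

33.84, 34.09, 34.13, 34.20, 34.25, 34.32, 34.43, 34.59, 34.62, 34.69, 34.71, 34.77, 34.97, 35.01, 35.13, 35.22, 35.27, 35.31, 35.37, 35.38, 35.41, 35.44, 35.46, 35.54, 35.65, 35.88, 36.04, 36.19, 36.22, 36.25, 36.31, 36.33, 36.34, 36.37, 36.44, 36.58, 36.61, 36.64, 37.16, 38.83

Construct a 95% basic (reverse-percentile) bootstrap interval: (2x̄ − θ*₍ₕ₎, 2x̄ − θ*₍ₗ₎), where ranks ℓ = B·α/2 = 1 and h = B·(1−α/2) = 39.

(33.66, 36.98)

Percentile endpoints at ranks 1 and 39: θ*₍1₎ = 33.84, θ*₍39₎ = 37.16.
Basic interval reflects these around x̄:
  lower = 2 × 35.41 − 37.16 = 33.66
  upper = 2 × 35.41 − 33.84 = 36.98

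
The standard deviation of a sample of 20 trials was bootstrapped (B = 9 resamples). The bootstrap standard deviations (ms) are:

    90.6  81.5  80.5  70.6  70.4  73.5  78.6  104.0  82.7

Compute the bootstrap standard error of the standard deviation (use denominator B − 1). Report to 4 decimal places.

Bootstrap SE is the standard deviation of the 9 replicate standard deviations.
Mean of replicates: (90.6 + 81.5 + 80.5 + 70.6 + 70.4 + 73.5 + 78.6 + 104.0 + 82.7) / 9 = 732.40000 / 9 = 81.37778
Sum of squared deviations: (+9.22222)² + (+0.12222)² + (−0.87778)² + (−10.77778)² + (−10.97778)² + (−7.87778)² + (−2.77778)² + (+22.62222)² + (+1.32222)² = 905.79556
Variance = 905.79556 / 8 = 113.22444
SE* = √113.22444

SE* = 10.6407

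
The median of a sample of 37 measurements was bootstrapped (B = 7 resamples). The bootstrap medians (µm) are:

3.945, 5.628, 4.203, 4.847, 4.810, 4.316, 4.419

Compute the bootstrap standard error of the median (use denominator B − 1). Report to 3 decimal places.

Bootstrap SE is the standard deviation of the 7 replicate medians.
Mean of replicates: (3.945 + 5.628 + 4.203 + 4.847 + 4.810 + 4.316 + 4.419) / 7 = 32.1680 / 7 = 4.5954
Sum of squared deviations: (−0.6504)² + (+1.0326)² + (−0.3924)² + (+0.2516)² + (+0.2146)² + (−0.2794)² + (−0.1764)² = 1.8618
Variance = 1.8618 / 6 = 0.3103
SE* = √0.3103

SE* = 0.557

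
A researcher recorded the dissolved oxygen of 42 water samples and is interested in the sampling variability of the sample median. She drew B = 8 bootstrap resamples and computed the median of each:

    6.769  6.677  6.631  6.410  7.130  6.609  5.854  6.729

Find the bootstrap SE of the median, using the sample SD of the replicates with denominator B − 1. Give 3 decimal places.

Bootstrap SE is the standard deviation of the 8 replicate medians.
Mean of replicates: (6.769 + 6.677 + 6.631 + 6.410 + 7.130 + 6.609 + 5.854 + 6.729) / 8 = 52.8090 / 8 = 6.6011
Sum of squared deviations: (+0.1679)² + (+0.0759)² + (+0.0299)² + (−0.1911)² + (+0.5289)² + (+0.0079)² + (−0.7471)² + (+0.1279)² = 0.9257
Variance = 0.9257 / 7 = 0.1322
SE* = √0.1322

SE* = 0.364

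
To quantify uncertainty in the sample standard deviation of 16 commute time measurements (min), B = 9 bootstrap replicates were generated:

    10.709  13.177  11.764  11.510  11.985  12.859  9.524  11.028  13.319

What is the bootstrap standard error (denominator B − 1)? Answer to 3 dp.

Bootstrap SE is the standard deviation of the 9 replicate standard deviations.
Mean of replicates: (10.709 + 13.177 + 11.764 + 11.510 + 11.985 + 12.859 + 9.524 + 11.028 + 13.319) / 9 = 105.8750 / 9 = 11.7639
Sum of squared deviations: (−1.0549)² + (+1.4131)² + (+0.0001)² + (−0.2539)² + (+0.2211)² + (+1.0951)² + (−2.2399)² + (−0.7359)² + (+1.5551)² = 12.3993
Variance = 12.3993 / 8 = 1.5499
SE* = √1.5499

SE* = 1.245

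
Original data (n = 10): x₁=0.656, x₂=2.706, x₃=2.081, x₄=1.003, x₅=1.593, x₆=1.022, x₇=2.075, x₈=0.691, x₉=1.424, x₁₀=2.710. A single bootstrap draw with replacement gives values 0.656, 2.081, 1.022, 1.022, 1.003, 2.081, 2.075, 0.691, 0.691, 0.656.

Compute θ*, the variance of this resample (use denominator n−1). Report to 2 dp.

θ* = 0.39

Mean = 1.1978; sum of squared deviations = 3.5301
s² = 3.5301 / 9 = 0.3922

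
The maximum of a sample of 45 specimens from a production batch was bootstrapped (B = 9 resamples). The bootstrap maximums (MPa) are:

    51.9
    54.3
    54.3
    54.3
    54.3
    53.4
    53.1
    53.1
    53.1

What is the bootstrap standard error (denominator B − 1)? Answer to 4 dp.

SE* = 0.8367

Bootstrap SE is the standard deviation of the 9 replicate maximums.
Mean of replicates: (51.9 + 54.3 + 54.3 + 54.3 + 54.3 + 53.4 + 53.1 + 53.1 + 53.1) / 9 = 481.80000 / 9 = 53.53333
Sum of squared deviations: (−1.63333)² + (+0.76667)² + (+0.76667)² + (+0.76667)² + (+0.76667)² + (−0.13333)² + (−0.43333)² + (−0.43333)² + (−0.43333)² = 5.60000
Variance = 5.60000 / 8 = 0.70000
SE* = √0.70000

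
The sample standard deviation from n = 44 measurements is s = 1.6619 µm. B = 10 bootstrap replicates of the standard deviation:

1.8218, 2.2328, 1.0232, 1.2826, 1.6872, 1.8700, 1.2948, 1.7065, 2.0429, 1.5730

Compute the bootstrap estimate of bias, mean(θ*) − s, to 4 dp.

mean(θ*) = (1.8218 + 2.2328 + 1.0232 + 1.2826 + 1.6872 + 1.8700 + 1.2948 + 1.7065 + 2.0429 + 1.5730) / 10 = 1.65348
bias = 1.65348 − 1.6619

bias = −0.0084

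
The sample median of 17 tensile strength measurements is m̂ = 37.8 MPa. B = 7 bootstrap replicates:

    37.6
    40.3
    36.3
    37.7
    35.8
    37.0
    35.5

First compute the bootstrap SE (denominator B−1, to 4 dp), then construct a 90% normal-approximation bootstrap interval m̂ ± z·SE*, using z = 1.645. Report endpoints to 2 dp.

(35.14, 40.46)

Mean of replicates = 37.1714; sum of squared deviations = 15.7143; SE* = √(15.7143/6) = 1.6183
Margin = 1.645 × 1.6183 = 2.662
Interval: 37.8 ± 2.662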